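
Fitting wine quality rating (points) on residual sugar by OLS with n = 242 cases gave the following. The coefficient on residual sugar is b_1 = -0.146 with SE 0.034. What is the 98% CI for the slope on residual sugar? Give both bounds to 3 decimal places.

(-0.226, -0.066)

df = n − 2 = 242 − 2 = 240.
t* = t_{0.01, 240} = 2.341985.
Margin = t* × SE = 2.341985 × 0.034 = 0.07963.
CI: -0.146 ± 0.07963 → (-0.226, -0.066).
With 98% confidence, each one-unit increase in residual sugar is associated with a change of between -0.226 and -0.066 points in wine quality rating.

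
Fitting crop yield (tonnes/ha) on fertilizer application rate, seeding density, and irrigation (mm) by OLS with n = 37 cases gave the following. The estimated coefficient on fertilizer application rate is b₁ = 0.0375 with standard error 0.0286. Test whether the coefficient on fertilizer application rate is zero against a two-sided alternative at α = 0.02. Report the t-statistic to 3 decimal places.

t = 1.311

H₀: β₁ = 0 vs H₁: β₁ ≠ 0.
t = (b₁ − β₁⁰)/SE = 0.0375 / 0.0286 = 1.311.
df = n − k − 1 = 37 − 3 − 1 = 33.
Two-sided p ≈ 0.1988, which is ≥ 0.02, so fail to reject H₀.
The data do not give significant evidence of an association between fertilizer application rate and crop yield, after adjusting for the other predictors.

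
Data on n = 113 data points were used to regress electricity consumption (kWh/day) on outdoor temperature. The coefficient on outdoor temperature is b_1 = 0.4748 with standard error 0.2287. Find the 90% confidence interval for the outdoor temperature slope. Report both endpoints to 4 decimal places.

df = n − 2 = 113 − 2 = 111.
t* = t_{0.05, 111} = 1.658697.
Margin = t* × SE = 1.658697 × 0.2287 = 0.379344.
CI: 0.4748 ± 0.379344 → (0.0955, 0.8541).
With 90% confidence, each one-unit increase in outdoor temperature is associated with a change of between 0.0955 and 0.8541 kWh/day in electricity consumption.

(0.0955, 0.8541)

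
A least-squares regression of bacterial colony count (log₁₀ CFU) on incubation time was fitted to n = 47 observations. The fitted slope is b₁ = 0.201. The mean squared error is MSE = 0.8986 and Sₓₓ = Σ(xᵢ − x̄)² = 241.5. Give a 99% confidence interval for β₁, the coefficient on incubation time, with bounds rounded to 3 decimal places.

SE(b₁) = √(MSE/Sₓₓ) = √(0.8986/241.5) = 0.0609993.
df = n − 2 = 45.
t* = t_{0.005, 45} = 2.689585.
Margin = t* × SE = 2.689585 × 0.0609993 = 0.16406.
CI: 0.201 ± 0.16406 → (0.037, 0.365).
With 99% confidence, each one-unit increase in incubation time is associated with a change of between 0.037 and 0.365 log₁₀ CFU in bacterial colony count.

(0.037, 0.365)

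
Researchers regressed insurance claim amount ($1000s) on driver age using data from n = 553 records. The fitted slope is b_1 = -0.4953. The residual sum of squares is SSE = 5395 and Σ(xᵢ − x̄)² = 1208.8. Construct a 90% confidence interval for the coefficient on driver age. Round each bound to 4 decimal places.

MSE = SSE/(n − 2) = 5395/551 = 9.79129.
SE(b_1) = √(MSE/Sₓₓ) = √(9.79129/1208.8) = 0.09.
df = n − 2 = 551.
t* = t_{0.05, 551} = 1.647624.
Margin = t* × SE = 1.647624 × 0.09 = 0.148286.
CI: -0.4953 ± 0.148286 → (-0.6436, -0.3470).
With 90% confidence, each one-unit increase in driver age is associated with a change of between -0.6436 and -0.3470 $1000s in insurance claim amount.

(-0.6436, -0.3470)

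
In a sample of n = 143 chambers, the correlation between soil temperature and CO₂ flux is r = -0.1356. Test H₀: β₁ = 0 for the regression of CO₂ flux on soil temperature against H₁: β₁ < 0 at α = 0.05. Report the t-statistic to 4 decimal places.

t = -1.6252

t = r·√(n − 2)/√(1 − r²) = -0.1356·√141/√0.981613 = -1.6252.
df = n − 2 = 141.
One-sided p ≈ 0.0532, which is ≥ 0.05, so fail to reject H₀.
The data do not give significant evidence of a linear association between soil temperature and CO₂ flux.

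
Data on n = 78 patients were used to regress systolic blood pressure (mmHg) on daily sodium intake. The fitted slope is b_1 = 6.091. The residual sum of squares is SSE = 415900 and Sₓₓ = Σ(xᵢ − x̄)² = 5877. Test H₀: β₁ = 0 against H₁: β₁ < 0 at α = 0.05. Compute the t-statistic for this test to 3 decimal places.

MSE = SSE/(n − 2) = 415900/76 = 5472.37.
SE(b_1) = √(MSE/Sₓₓ) = √(5472.37/5877) = 0.964961.
t = 6.091 / 0.964961 = 6.312.
df = n − 2 = 76.
One-sided p ≈ 1.0000, which is ≥ 0.05, so fail to reject H₀.
The data do not give significant evidence that the true slope on daily sodium intake is negative.

t = 6.312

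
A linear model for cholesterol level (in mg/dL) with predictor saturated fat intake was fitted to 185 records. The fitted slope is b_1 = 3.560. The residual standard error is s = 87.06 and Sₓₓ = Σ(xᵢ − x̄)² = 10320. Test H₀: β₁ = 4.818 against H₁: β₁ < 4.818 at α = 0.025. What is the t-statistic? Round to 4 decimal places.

t = -1.4679

SE(b_1) = s/√Sₓₓ = 87.06/√10320 = 0.856996.
t = (3.560 − 4.818) / 0.856996 = -1.4679.
df = n − 2 = 183.
One-sided p ≈ 0.0719, which is ≥ 0.025, so fail to reject H₀.
The data do not give significant evidence that the true slope on saturated fat intake is below 4.818 mg/dL per unit.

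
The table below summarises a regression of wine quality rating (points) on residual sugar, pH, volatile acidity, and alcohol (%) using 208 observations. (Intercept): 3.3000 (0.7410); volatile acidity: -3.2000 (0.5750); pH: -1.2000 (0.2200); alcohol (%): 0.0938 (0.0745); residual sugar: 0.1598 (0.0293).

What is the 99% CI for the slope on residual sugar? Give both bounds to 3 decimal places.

(0.084, 0.236)

Read off: b = 0.1598, SE = 0.0293 for residual sugar.
df = n − k − 1 = 208 − 4 − 1 = 203.
t* = t_{0.005, 203} = 2.600265.
Margin = t* × SE = 2.600265 × 0.0293 = 0.07619.
CI: 0.1598 ± 0.07619 → (0.084, 0.236).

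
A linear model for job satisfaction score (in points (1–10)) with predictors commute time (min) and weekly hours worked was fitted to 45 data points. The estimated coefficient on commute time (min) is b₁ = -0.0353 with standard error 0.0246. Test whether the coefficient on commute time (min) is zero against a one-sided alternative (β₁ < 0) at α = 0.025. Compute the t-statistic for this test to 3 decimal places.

H₀: β₁ = 0 vs H₁: β₁ < 0.
t = (b₁ − β₁⁰)/SE = -0.0353 / 0.0246 = -1.435.
df = n − k − 1 = 45 − 2 − 1 = 42.
One-sided p ≈ 0.0794, which is ≥ 0.025, so fail to reject H₀.
The data do not give significant evidence that the true slope on commute time (min) is negative, holding the other predictors fixed.

t = -1.435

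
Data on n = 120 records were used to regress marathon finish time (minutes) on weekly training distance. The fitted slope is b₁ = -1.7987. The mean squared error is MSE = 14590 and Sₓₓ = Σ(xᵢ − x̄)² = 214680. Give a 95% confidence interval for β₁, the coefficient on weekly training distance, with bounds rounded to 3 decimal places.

SE(b₁) = √(MSE/Sₓₓ) = √(14590/214680) = 0.260694.
df = n − 2 = 118.
t* = t_{0.025, 118} = 1.980272.
Margin = t* × SE = 1.980272 × 0.260694 = 0.51625.
CI: -1.7987 ± 0.51625 → (-2.315, -1.282).
With 95% confidence, each one-unit increase in weekly training distance is associated with a change of between -2.315 and -1.282 minutes in marathon finish time.

(-2.315, -1.282)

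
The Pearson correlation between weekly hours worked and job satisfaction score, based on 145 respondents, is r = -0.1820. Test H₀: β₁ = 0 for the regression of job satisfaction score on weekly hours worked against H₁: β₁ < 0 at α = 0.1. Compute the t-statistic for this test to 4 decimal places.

t = -2.2134

t = r·√(n − 2)/√(1 − r²) = -0.1820·√143/√0.966876 = -2.2134.
df = n − 2 = 143.
One-sided p ≈ 0.0142, which is < 0.1, so reject H₀.
There is evidence of a linear association between weekly hours worked and job satisfaction score.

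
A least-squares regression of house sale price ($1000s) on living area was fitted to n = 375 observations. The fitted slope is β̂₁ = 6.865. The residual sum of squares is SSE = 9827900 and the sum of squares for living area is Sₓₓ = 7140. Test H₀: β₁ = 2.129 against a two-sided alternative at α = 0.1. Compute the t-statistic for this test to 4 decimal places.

t = 2.4654

MSE = SSE/(n − 2) = 9827900/373 = 26348.3.
SE(β̂₁) = √(MSE/Sₓₓ) = √(26348.3/7140) = 1.921.
t = (6.865 − 2.129) / 1.921 = 2.4654.
df = n − 2 = 373.
Two-sided p ≈ 0.0141, which is < 0.1, so reject H₀.
There is evidence that the true slope on living area differs from 2.129 $1000s per unit.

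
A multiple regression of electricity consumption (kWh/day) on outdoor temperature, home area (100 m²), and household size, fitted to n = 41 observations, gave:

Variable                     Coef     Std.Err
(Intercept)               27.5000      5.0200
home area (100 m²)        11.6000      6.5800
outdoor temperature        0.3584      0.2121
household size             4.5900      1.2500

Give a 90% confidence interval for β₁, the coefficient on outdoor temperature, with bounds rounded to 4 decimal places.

(0.0006, 0.7162)

Read off: b = 0.3584, SE = 0.2121 for outdoor temperature.
df = n − k − 1 = 41 − 3 − 1 = 37.
t* = t_{0.05, 37} = 1.687094.
Margin = t* × SE = 1.687094 × 0.2121 = 0.357833.
CI: 0.3584 ± 0.357833 → (0.0006, 0.7162).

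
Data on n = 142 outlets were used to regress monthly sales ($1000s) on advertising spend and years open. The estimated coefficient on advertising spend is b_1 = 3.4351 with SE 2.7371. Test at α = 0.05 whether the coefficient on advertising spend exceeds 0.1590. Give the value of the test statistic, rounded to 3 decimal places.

H₀: β₁ = 0.1590 vs H₁: β₁ > 0.1590.
t = (b_1 − β₁⁰)/SE = (3.4351 − 0.1590) / 2.7371 = 1.197.
df = n − k − 1 = 142 − 2 − 1 = 139.
One-sided p ≈ 0.1167, which is ≥ 0.05, so fail to reject H₀.
The data do not give significant evidence that the true slope on advertising spend exceeds 0.1590 $1000s per unit, holding the other predictors fixed.

t = 1.197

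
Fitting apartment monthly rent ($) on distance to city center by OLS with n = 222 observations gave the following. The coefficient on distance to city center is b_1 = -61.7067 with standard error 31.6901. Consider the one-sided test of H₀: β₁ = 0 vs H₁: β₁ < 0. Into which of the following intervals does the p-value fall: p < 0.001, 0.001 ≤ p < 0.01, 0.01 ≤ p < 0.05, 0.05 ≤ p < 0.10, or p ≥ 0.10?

0.01 ≤ p < 0.05

t = -61.7067 / 31.6901 = -1.947.
df = n − 2 = 222 − 2 = 220.
One-sided p = P(T_{220} < t) ≈ 0.0264.
So 0.01 ≤ p < 0.05.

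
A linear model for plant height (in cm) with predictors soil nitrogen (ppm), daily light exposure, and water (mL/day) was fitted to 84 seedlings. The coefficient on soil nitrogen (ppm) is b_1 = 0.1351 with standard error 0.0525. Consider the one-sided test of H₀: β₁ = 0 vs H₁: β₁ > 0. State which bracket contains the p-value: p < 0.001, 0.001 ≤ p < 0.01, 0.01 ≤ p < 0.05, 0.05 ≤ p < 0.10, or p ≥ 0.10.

0.001 ≤ p < 0.01

t = 0.1351 / 0.0525 = 2.573.
df = n − k − 1 = 84 − 3 − 1 = 80.
One-sided p = P(T_{80} > t) ≈ 0.0060.
So 0.001 ≤ p < 0.01.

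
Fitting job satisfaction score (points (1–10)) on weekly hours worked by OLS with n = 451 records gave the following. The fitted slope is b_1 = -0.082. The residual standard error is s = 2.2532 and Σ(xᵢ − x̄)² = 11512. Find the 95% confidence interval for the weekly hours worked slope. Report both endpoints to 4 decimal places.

SE(b_1) = s/√Sₓₓ = 2.2532/√11512 = 0.0210002.
df = n − 2 = 449.
t* = t_{0.025, 449} = 1.965261.
Margin = t* × SE = 1.965261 × 0.0210002 = 0.041271.
CI: -0.082 ± 0.041271 → (-0.1233, -0.0407).
With 95% confidence, each one-unit increase in weekly hours worked is associated with a change of between -0.1233 and -0.0407 points (1–10) in job satisfaction score.

(-0.1233, -0.0407)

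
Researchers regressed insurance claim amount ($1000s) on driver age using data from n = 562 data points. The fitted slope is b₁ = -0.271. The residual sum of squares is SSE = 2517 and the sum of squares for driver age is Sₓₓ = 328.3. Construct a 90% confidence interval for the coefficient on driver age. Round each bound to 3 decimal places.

(-0.464, -0.078)

MSE = SSE/(n − 2) = 2517/560 = 4.49464.
SE(b₁) = √(MSE/Sₓₓ) = √(4.49464/328.3) = 0.117007.
df = n − 2 = 560.
t* = t_{0.05, 560} = 1.647579.
Margin = t* × SE = 1.647579 × 0.117007 = 0.19278.
CI: -0.271 ± 0.19278 → (-0.464, -0.078).
With 90% confidence, each one-unit increase in driver age is associated with a change of between -0.464 and -0.078 $1000s in insurance claim amount.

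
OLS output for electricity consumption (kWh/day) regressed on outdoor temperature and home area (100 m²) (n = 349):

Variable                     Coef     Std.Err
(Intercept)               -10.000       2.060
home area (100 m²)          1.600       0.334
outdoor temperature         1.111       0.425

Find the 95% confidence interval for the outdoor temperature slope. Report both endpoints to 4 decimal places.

Read off: b = 1.111, SE = 0.425 for outdoor temperature.
df = n − k − 1 = 349 − 2 − 1 = 346.
t* = t_{0.025, 346} = 1.966844.
Margin = t* × SE = 1.966844 × 0.425 = 0.835909.
CI: 1.111 ± 0.835909 → (0.2751, 1.9469).

(0.2751, 1.9469)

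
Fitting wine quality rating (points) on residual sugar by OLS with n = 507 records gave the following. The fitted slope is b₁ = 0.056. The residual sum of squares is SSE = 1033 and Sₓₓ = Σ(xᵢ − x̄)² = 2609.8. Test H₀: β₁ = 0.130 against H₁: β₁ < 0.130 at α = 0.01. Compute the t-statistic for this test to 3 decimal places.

t = -2.643

MSE = SSE/(n − 2) = 1033/505 = 2.04554.
SE(b₁) = √(MSE/Sₓₓ) = √(2.04554/2609.8) = 0.0279963.
t = (0.056 − 0.130) / 0.0279963 = -2.643.
df = n − 2 = 505.
One-sided p ≈ 0.0042, which is < 0.01, so reject H₀.
There is evidence that the true slope on residual sugar is below 0.130 points per unit.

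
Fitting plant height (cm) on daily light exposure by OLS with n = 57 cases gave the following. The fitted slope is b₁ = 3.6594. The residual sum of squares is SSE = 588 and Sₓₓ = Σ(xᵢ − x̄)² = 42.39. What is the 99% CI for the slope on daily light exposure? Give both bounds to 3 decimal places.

MSE = SSE/(n − 2) = 588/55 = 10.6909.
SE(b₁) = √(MSE/Sₓₓ) = √(10.6909/42.39) = 0.502199.
df = n − 2 = 55.
t* = t_{0.005, 55} = 2.668216.
Margin = t* × SE = 2.668216 × 0.502199 = 1.33997.
CI: 3.6594 ± 1.33997 → (2.319, 4.999).
With 99% confidence, each one-unit increase in daily light exposure is associated with a change of between 2.319 and 4.999 cm in plant height.

(2.319, 4.999)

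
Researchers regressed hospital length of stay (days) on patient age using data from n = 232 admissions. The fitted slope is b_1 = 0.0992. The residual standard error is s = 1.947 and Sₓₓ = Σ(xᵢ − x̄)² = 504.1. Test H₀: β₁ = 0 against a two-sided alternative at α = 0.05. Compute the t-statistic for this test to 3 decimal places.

t = 1.144

SE(b_1) = s/√Sₓₓ = 1.947/√504.1 = 0.0867177.
t = 0.0992 / 0.0867177 = 1.144.
df = n − 2 = 230.
Two-sided p ≈ 0.2538, which is ≥ 0.05, so fail to reject H₀.
The data do not give significant evidence of an association between patient age and hospital length of stay.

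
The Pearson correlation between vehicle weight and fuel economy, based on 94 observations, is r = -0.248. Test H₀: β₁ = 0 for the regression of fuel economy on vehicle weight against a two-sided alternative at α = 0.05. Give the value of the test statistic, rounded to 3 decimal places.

t = -2.455

t = r·√(n − 2)/√(1 − r²) = -0.248·√92/√0.938496 = -2.455.
df = n − 2 = 92.
Two-sided p ≈ 0.0160, which is < 0.05, so reject H₀.
There is evidence of a linear association between vehicle weight and fuel economy.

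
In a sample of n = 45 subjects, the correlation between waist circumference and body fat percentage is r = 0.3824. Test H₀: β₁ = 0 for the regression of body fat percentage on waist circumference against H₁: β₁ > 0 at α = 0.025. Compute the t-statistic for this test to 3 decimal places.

t = r·√(n − 2)/√(1 − r²) = 0.3824·√43/√0.85377 = 2.714.
df = n − 2 = 43.
One-sided p ≈ 0.0048, which is < 0.025, so reject H₀.
There is evidence of a linear association between waist circumference and body fat percentage.

t = 2.714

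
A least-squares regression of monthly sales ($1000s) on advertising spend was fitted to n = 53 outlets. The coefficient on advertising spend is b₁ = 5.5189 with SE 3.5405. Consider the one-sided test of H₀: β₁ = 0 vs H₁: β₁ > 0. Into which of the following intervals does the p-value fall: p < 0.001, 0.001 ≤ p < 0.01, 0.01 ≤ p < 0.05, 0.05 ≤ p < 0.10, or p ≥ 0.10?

0.05 ≤ p < 0.10

t = 5.5189 / 3.5405 = 1.559.
df = n − 2 = 53 − 2 = 51.
One-sided p = P(T_{51} > t) ≈ 0.0626.
So 0.05 ≤ p < 0.10.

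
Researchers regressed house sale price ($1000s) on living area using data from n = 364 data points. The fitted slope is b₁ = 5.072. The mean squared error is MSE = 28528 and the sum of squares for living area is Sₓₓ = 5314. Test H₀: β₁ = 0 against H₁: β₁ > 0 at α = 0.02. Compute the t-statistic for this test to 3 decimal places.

SE(b₁) = √(MSE/Sₓₓ) = √(28528/5314) = 2.31699.
t = 5.072 / 2.31699 = 2.189.
df = n − 2 = 362.
One-sided p ≈ 0.0146, which is < 0.02, so reject H₀.
There is evidence that the true slope on living area is positive.

t = 2.189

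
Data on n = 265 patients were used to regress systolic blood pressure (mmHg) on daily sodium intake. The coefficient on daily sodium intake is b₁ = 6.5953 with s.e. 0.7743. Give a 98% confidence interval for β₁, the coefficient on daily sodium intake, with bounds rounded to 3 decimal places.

df = n − 2 = 265 − 2 = 263.
t* = t_{0.01, 263} = 2.34061.
Margin = t* × SE = 2.34061 × 0.7743 = 1.81233.
CI: 6.5953 ± 1.81233 → (4.783, 8.408).
With 98% confidence, each one-unit increase in daily sodium intake is associated with a change of between 4.783 and 8.408 mmHg in systolic blood pressure.

(4.783, 8.408)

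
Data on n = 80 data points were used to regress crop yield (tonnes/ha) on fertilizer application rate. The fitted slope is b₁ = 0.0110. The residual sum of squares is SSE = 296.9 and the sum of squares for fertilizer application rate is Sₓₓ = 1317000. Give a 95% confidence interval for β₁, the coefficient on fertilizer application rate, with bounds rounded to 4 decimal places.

MSE = SSE/(n − 2) = 296.9/78 = 3.80641.
SE(b₁) = √(MSE/Sₓₓ) = √(3.80641/1317000) = 0.00170006.
df = n − 2 = 78.
t* = t_{0.025, 78} = 1.990847.
Margin = t* × SE = 1.990847 × 0.00170006 = 0.003385.
CI: 0.0110 ± 0.003385 → (0.0076, 0.0144).
With 95% confidence, each one-unit increase in fertilizer application rate is associated with a change of between 0.0076 and 0.0144 tonnes/ha in crop yield.

(0.0076, 0.0144)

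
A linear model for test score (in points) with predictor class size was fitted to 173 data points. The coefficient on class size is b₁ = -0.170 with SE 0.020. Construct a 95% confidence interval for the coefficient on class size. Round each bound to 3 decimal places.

(-0.209, -0.131)

df = n − 2 = 173 − 2 = 171.
t* = t_{0.025, 171} = 1.973934.
Margin = t* × SE = 1.973934 × 0.020 = 0.03948.
CI: -0.170 ± 0.03948 → (-0.209, -0.131).
With 95% confidence, each one-unit increase in class size is associated with a change of between -0.209 and -0.131 points in test score.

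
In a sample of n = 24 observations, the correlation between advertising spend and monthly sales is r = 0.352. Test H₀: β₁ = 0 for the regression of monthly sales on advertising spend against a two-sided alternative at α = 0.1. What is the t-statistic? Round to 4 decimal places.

t = 1.7639

t = r·√(n − 2)/√(1 − r²) = 0.352·√22/√0.876096 = 1.7639.
df = n − 2 = 22.
Two-sided p ≈ 0.0916, which is < 0.1, so reject H₀.
There is evidence of a linear association between advertising spend and monthly sales.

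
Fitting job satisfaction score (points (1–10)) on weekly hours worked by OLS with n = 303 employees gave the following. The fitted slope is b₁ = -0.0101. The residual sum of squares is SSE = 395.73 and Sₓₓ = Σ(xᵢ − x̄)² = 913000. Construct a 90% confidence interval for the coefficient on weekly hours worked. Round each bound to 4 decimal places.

(-0.0121, -0.0081)

MSE = SSE/(n − 2) = 395.73/301 = 1.31472.
SE(b₁) = √(MSE/Sₓₓ) = √(1.31472/913000) = 0.0012.
df = n − 2 = 301.
t* = t_{0.05, 301} = 1.649932.
Margin = t* × SE = 1.649932 × 0.0012 = 0.001980.
CI: -0.0101 ± 0.001980 → (-0.0121, -0.0081).
With 90% confidence, each one-unit increase in weekly hours worked is associated with a change of between -0.0121 and -0.0081 points (1–10) in job satisfaction score.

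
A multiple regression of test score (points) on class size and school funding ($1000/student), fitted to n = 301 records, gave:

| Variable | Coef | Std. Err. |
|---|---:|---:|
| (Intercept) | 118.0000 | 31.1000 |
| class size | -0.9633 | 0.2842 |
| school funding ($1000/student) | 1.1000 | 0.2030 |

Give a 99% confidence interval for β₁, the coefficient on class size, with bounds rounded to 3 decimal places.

Read off: b = -0.9633, SE = 0.2842 for class size.
df = n − k − 1 = 301 − 2 − 1 = 298.
t* = t_{0.005, 298} = 2.592428.
Margin = t* × SE = 2.592428 × 0.2842 = 0.73677.
CI: -0.9633 ± 0.73677 → (-1.700, -0.227).

(-1.700, -0.227)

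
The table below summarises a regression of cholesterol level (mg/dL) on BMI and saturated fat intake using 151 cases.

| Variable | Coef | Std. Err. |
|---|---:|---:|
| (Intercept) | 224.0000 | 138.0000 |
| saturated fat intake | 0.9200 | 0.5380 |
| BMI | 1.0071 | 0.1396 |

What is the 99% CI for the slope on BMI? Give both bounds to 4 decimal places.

Read off: b = 1.0071, SE = 0.1396 for BMI.
df = n − k − 1 = 151 − 2 − 1 = 148.
t* = t_{0.005, 148} = 2.609456.
Margin = t* × SE = 2.609456 × 0.1396 = 0.364280.
CI: 1.0071 ± 0.364280 → (0.6428, 1.3714).

(0.6428, 1.3714)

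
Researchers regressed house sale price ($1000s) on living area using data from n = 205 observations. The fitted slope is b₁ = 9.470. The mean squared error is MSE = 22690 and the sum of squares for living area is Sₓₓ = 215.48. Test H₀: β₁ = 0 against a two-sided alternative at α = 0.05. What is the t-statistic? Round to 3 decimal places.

SE(b₁) = √(MSE/Sₓₓ) = √(22690/215.48) = 10.2616.
t = 9.470 / 10.2616 = 0.923.
df = n − 2 = 203.
Two-sided p ≈ 0.3572, which is ≥ 0.05, so fail to reject H₀.
The data do not give significant evidence of an association between living area and house sale price.

t = 0.923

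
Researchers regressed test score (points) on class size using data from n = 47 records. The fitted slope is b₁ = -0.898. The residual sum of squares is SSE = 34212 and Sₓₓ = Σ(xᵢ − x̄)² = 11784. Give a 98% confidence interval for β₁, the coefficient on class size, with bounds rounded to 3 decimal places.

MSE = SSE/(n − 2) = 34212/45 = 760.267.
SE(b₁) = √(MSE/Sₓₓ) = √(760.267/11784) = 0.254002.
df = n − 2 = 45.
t* = t_{0.01, 45} = 2.412116.
Margin = t* × SE = 2.412116 × 0.254002 = 0.61268.
CI: -0.898 ± 0.61268 → (-1.511, -0.285).
With 98% confidence, each one-unit increase in class size is associated with a change of between -1.511 and -0.285 points in test score.

(-1.511, -0.285)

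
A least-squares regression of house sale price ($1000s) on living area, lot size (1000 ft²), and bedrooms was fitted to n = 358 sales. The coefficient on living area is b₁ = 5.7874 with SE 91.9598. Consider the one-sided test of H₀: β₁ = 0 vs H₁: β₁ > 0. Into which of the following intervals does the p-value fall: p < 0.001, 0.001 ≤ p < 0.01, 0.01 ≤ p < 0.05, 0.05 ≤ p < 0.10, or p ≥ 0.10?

p ≥ 0.10

t = 5.7874 / 91.9598 = 0.063.
df = n − k − 1 = 358 − 3 − 1 = 354.
One-sided p = P(T_{354} > t) ≈ 0.4749.
So p ≥ 0.10.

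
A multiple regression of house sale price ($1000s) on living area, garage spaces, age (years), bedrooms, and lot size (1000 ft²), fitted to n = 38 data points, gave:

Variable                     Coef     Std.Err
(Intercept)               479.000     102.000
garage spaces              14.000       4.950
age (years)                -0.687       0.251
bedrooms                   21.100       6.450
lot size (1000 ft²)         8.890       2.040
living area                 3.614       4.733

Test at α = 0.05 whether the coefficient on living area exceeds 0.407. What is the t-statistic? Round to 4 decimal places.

Read off: b = 3.614, SE = 4.733 for living area.
H₀: β₁ = 0.407 vs H₁: β₁ > 0.407.
t = (3.614 − 0.407) / 4.733 = 0.6776.
df = n − k − 1 = 38 − 5 − 1 = 32.
One-sided p ≈ 0.2515, which is ≥ 0.05, so fail to reject H₀.
The data do not give significant evidence that the true slope on living area exceeds 0.407 $1000s per unit, holding the other predictors fixed.

t = 0.6776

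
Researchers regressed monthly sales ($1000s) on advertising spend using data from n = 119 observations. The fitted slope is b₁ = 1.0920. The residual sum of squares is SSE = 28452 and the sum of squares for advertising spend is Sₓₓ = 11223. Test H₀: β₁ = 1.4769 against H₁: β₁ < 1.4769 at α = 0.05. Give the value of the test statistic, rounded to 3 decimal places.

t = -2.615

MSE = SSE/(n − 2) = 28452/117 = 243.179.
SE(b₁) = √(MSE/Sₓₓ) = √(243.179/11223) = 0.1472.
t = (1.0920 − 1.4769) / 0.1472 = -2.615.
df = n − 2 = 117.
One-sided p ≈ 0.0051, which is < 0.05, so reject H₀.
There is evidence that the true slope on advertising spend is below 1.4769 $1000s per unit.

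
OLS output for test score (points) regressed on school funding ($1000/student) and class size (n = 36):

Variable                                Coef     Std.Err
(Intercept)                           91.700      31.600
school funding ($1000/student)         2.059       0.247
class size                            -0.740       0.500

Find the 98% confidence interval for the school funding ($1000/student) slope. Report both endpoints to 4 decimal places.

Read off: b = 2.059, SE = 0.247 for school funding ($1000/student).
df = n − k − 1 = 36 − 2 − 1 = 33.
t* = t_{0.01, 33} = 2.444794.
Margin = t* × SE = 2.444794 × 0.247 = 0.603864.
CI: 2.059 ± 0.603864 → (1.4551, 2.6629).

(1.4551, 2.6629)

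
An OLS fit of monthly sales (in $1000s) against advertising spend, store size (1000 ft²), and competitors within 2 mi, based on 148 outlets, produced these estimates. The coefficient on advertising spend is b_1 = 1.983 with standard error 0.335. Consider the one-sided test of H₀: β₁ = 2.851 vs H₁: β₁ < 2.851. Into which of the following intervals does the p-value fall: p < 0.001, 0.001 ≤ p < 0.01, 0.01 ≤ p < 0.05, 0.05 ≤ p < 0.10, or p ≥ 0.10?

0.001 ≤ p < 0.01

t = (1.983 − 2.851) / 0.335 = -2.591.
df = n − k − 1 = 148 − 3 − 1 = 144.
One-sided p = P(T_{144} < t) ≈ 0.0053.
So 0.001 ≤ p < 0.01.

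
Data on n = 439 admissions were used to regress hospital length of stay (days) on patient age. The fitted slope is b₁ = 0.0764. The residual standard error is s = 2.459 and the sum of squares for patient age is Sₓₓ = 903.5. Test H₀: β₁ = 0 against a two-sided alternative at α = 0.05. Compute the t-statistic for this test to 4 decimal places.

t = 0.9339

SE(b₁) = s/√Sₓₓ = 2.459/√903.5 = 0.0818078.
t = 0.0764 / 0.0818078 = 0.9339.
df = n − 2 = 437.
Two-sided p ≈ 0.3509, which is ≥ 0.05, so fail to reject H₀.
The data do not give significant evidence of an association between patient age and hospital length of stay.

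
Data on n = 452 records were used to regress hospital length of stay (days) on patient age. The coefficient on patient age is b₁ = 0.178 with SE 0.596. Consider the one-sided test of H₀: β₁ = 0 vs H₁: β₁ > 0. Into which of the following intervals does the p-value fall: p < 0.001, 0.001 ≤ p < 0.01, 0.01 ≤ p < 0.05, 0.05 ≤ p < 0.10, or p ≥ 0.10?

t = 0.178 / 0.596 = 0.299.
df = n − 2 = 452 − 2 = 450.
One-sided p = P(T_{450} > t) ≈ 0.3827.
So p ≥ 0.10.

p ≥ 0.10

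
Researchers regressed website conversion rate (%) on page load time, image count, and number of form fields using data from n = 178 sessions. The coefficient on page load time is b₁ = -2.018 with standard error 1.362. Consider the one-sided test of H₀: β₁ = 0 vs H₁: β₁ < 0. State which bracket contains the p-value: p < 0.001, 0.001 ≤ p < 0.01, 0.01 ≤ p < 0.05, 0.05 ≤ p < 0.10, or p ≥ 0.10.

0.05 ≤ p < 0.10

t = -2.018 / 1.362 = -1.482.
df = n − k − 1 = 178 − 3 − 1 = 174.
One-sided p = P(T_{174} < t) ≈ 0.0701.
So 0.05 ≤ p < 0.10.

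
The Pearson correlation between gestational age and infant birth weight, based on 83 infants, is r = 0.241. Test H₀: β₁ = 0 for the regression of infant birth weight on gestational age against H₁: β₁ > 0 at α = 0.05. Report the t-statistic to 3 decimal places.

t = 2.235

t = r·√(n − 2)/√(1 − r²) = 0.241·√81/√0.941919 = 2.235.
df = n − 2 = 81.
One-sided p ≈ 0.0141, which is < 0.05, so reject H₀.
There is evidence of a linear association between gestational age and infant birth weight.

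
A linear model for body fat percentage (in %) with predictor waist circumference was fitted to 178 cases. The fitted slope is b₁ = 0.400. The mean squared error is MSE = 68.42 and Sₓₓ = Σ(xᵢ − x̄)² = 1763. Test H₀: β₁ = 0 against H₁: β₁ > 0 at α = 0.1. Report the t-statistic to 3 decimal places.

t = 2.030

SE(b₁) = √(MSE/Sₓₓ) = √(68.42/1763) = 0.197.
t = 0.400 / 0.197 = 2.030.
df = n − 2 = 176.
One-sided p ≈ 0.0219, which is < 0.1, so reject H₀.
There is evidence that the true slope on waist circumference is positive.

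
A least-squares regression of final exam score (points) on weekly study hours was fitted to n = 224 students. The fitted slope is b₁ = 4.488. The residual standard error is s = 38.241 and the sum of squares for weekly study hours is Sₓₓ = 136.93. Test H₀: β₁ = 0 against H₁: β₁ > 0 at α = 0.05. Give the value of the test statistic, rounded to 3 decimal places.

t = 1.373

SE(b₁) = s/√Sₓₓ = 38.241/√136.93 = 3.26798.
t = 4.488 / 3.26798 = 1.373.
df = n − 2 = 222.
One-sided p ≈ 0.0855, which is ≥ 0.05, so fail to reject H₀.
The data do not give significant evidence that the true slope on weekly study hours is positive.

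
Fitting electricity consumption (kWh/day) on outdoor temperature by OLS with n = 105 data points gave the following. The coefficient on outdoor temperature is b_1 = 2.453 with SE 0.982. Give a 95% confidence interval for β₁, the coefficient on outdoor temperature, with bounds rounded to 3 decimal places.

(0.505, 4.401)

df = n − 2 = 105 − 2 = 103.
t* = t_{0.025, 103} = 1.983264.
Margin = t* × SE = 1.983264 × 0.982 = 1.94757.
CI: 2.453 ± 1.94757 → (0.505, 4.401).
With 95% confidence, each one-unit increase in outdoor temperature is associated with a change of between 0.505 and 4.401 kWh/day in electricity consumption.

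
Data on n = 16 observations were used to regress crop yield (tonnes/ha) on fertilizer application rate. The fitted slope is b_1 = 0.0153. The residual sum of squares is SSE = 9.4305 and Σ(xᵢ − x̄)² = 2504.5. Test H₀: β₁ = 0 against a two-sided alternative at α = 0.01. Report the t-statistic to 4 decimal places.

t = 0.9329

MSE = SSE/(n − 2) = 9.4305/14 = 0.673607.
SE(b_1) = √(MSE/Sₓₓ) = √(0.673607/2504.5) = 0.0164.
t = 0.0153 / 0.0164 = 0.9329.
df = n − 2 = 14.
Two-sided p ≈ 0.3667, which is ≥ 0.01, so fail to reject H₀.
The data do not give significant evidence of an association between fertilizer application rate and crop yield.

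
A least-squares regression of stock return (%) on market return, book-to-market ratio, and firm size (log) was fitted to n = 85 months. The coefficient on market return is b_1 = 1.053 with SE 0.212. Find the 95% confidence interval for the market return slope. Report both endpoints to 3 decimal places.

(0.631, 1.475)

df = n − k − 1 = 85 − 3 − 1 = 81.
t* = t_{0.025, 81} = 1.989686.
Margin = t* × SE = 1.989686 × 0.212 = 0.42181.
CI: 1.053 ± 0.42181 → (0.631, 1.475).
With 95% confidence, each one-unit increase in market return is associated with a change of between 0.631 and 1.475 % in stock return, holding the other predictors fixed.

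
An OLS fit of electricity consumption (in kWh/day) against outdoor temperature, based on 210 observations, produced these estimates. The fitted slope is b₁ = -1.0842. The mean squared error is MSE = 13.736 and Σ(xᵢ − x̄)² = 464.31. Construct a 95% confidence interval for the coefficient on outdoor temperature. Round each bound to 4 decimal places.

(-1.4233, -0.7451)

SE(b₁) = √(MSE/Sₓₓ) = √(13.736/464.31) = 0.171999.
df = n − 2 = 208.
t* = t_{0.025, 208} = 1.971435.
Margin = t* × SE = 1.971435 × 0.171999 = 0.339085.
CI: -1.0842 ± 0.339085 → (-1.4233, -0.7451).
With 95% confidence, each one-unit increase in outdoor temperature is associated with a change of between -1.4233 and -0.7451 kWh/day in electricity consumption.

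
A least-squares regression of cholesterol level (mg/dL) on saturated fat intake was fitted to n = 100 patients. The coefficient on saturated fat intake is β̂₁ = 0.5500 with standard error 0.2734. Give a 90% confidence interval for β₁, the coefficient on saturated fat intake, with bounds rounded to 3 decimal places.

df = n − 2 = 100 − 2 = 98.
t* = t_{0.05, 98} = 1.660551.
Margin = t* × SE = 1.660551 × 0.2734 = 0.45399.
CI: 0.5500 ± 0.45399 → (0.096, 1.004).
With 90% confidence, each one-unit increase in saturated fat intake is associated with a change of between 0.096 and 1.004 mg/dL in cholesterol level.

(0.096, 1.004)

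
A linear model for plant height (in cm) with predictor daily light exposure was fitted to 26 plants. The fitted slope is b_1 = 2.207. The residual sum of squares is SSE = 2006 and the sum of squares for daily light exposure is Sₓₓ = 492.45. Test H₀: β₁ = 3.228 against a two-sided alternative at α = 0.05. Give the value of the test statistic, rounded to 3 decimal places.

MSE = SSE/(n − 2) = 2006/24 = 83.5833.
SE(b_1) = √(MSE/Sₓₓ) = √(83.5833/492.45) = 0.411983.
t = (2.207 − 3.228) / 0.411983 = -2.478.
df = n − 2 = 24.
Two-sided p ≈ 0.0206, which is < 0.05, so reject H₀.
There is evidence that the true slope on daily light exposure differs from 3.228 cm per unit.

t = -2.478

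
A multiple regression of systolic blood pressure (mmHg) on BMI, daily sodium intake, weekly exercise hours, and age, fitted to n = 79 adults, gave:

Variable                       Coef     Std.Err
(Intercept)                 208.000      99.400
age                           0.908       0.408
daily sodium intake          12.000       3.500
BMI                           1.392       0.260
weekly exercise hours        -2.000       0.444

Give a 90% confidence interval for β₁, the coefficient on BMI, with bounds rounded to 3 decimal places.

(0.959, 1.825)

Read off: b = 1.392, SE = 0.260 for BMI.
df = n − k − 1 = 79 − 4 − 1 = 74.
t* = t_{0.05, 74} = 1.665707.
Margin = t* × SE = 1.665707 × 0.260 = 0.43308.
CI: 1.392 ± 0.43308 → (0.959, 1.825).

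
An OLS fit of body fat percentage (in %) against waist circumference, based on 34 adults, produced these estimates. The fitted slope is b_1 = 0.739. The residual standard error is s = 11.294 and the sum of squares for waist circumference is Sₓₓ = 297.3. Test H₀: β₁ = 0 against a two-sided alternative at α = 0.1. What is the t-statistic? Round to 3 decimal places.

t = 1.128

SE(b_1) = s/√Sₓₓ = 11.294/√297.3 = 0.655014.
t = 0.739 / 0.655014 = 1.128.
df = n − 2 = 32.
Two-sided p ≈ 0.2676, which is ≥ 0.1, so fail to reject H₀.
The data do not give significant evidence of an association between waist circumference and body fat percentage.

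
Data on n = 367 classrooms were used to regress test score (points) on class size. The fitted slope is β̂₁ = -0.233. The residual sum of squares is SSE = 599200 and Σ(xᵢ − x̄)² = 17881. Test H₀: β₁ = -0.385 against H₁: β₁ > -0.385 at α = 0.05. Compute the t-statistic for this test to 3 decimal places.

MSE = SSE/(n − 2) = 599200/365 = 1641.64.
SE(β̂₁) = √(MSE/Sₓₓ) = √(1641.64/17881) = 0.303001.
t = (-0.233 − (-0.385)) / 0.303001 = 0.502.
df = n − 2 = 365.
One-sided p ≈ 0.3081, which is ≥ 0.05, so fail to reject H₀.
The data do not give significant evidence that the true slope on class size exceeds -0.385 points per unit.

t = 0.502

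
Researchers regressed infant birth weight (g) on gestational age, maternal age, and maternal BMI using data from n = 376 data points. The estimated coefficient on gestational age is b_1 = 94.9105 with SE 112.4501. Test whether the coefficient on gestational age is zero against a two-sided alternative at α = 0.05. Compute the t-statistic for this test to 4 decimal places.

t = 0.8440

H₀: β₁ = 0 vs H₁: β₁ ≠ 0.
t = (b_1 − β₁⁰)/SE = 94.9105 / 112.4501 = 0.8440.
df = n − k − 1 = 376 − 3 − 1 = 372.
Two-sided p ≈ 0.3992, which is ≥ 0.05, so fail to reject H₀.
The data do not give significant evidence of an association between gestational age and infant birth weight, after adjusting for the other predictors.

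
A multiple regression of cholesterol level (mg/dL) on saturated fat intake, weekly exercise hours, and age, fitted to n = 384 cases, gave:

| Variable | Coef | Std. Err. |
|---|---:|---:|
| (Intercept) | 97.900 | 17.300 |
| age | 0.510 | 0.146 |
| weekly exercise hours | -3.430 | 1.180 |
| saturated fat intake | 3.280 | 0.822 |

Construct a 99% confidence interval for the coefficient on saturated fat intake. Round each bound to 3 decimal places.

(1.152, 5.408)

Read off: b = 3.280, SE = 0.822 for saturated fat intake.
df = n − k − 1 = 384 − 3 − 1 = 380.
t* = t_{0.005, 380} = 2.588829.
Margin = t* × SE = 2.588829 × 0.822 = 2.12802.
CI: 3.280 ± 2.12802 → (1.152, 5.408).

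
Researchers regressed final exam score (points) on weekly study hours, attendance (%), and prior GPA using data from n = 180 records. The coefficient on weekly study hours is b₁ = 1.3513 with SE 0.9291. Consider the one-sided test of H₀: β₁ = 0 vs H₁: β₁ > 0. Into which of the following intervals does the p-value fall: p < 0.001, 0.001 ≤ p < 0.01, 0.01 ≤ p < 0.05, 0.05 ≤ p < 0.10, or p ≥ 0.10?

0.05 ≤ p < 0.10

t = 1.3513 / 0.9291 = 1.454.
df = n − k − 1 = 180 − 3 − 1 = 176.
One-sided p = P(T_{176} > t) ≈ 0.0738.
So 0.05 ≤ p < 0.10.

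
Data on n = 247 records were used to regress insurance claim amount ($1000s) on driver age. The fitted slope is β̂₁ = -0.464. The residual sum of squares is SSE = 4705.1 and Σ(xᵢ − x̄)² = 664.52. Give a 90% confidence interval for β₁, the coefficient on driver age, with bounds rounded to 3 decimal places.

MSE = SSE/(n − 2) = 4705.1/245 = 19.2045.
SE(β̂₁) = √(MSE/Sₓₓ) = √(19.2045/664.52) = 0.169999.
df = n − 2 = 245.
t* = t_{0.05, 245} = 1.651097.
Margin = t* × SE = 1.651097 × 0.169999 = 0.28069.
CI: -0.464 ± 0.28069 → (-0.745, -0.183).
With 90% confidence, each one-unit increase in driver age is associated with a change of between -0.745 and -0.183 $1000s in insurance claim amount.

(-0.745, -0.183)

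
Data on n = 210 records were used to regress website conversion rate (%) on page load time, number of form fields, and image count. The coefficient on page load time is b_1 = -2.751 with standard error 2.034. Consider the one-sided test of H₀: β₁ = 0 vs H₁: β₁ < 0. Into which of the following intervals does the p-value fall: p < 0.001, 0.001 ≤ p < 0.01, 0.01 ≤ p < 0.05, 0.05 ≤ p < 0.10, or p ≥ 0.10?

0.05 ≤ p < 0.10

t = -2.751 / 2.034 = -1.353.
df = n − k − 1 = 210 − 3 − 1 = 206.
One-sided p = P(T_{206} < t) ≈ 0.0888.
So 0.05 ≤ p < 0.10.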